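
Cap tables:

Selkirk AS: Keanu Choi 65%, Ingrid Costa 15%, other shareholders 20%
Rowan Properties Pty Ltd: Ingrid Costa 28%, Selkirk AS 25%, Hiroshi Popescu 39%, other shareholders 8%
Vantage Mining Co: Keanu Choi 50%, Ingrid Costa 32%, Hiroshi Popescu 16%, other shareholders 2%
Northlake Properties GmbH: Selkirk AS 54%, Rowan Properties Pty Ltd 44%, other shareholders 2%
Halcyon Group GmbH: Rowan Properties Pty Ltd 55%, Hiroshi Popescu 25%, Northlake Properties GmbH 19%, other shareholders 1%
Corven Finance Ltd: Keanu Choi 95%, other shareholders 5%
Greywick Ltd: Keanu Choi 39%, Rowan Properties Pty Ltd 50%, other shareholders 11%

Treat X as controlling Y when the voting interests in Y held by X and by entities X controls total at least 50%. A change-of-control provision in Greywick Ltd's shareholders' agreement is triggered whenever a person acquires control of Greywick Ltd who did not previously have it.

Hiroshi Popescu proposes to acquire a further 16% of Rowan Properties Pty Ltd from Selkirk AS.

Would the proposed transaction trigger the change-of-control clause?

Yes

The purchase adds only to Hiroshi's holdings (Selkirk's stake shrinks), so Hiroshi is the only person who could newly come to control Greywick.
Hiroshi's largest direct stake is 39% in Rowan, which does not meet the threshold, so Hiroshi controls no company.
Neither Hiroshi nor any entity Hiroshi controls holds any voting interest in Greywick.
So before the transaction, Hiroshi does not control Greywick.
After the purchase, Hiroshi's direct stake in Rowan rises to 39% + 16% = 55%, and Selkirk's stake falls to 9%.
Hiroshi holds 55% of Rowan, so Hiroshi controls Rowan.
Rowan holds 50% of Greywick, so Hiroshi controls Greywick.
Hiroshi did not control Greywick before and does after, so the clause is triggered.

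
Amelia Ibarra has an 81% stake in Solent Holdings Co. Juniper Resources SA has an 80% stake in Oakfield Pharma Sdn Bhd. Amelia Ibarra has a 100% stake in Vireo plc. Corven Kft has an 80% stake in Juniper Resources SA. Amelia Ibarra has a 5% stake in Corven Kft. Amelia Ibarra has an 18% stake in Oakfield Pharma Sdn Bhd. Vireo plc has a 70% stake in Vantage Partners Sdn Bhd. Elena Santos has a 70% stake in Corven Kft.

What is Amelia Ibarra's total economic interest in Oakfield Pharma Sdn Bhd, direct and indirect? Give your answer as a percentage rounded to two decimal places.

21.20%

Amelia reaches Oakfield along 2 paths.
Direct stake: 18% = 18%.
Via Corven → Juniper: 5% × 80% × 80% = 3.2%.
Total: 18% + 3.2% = 21.2%.
Rounded: 21.20%.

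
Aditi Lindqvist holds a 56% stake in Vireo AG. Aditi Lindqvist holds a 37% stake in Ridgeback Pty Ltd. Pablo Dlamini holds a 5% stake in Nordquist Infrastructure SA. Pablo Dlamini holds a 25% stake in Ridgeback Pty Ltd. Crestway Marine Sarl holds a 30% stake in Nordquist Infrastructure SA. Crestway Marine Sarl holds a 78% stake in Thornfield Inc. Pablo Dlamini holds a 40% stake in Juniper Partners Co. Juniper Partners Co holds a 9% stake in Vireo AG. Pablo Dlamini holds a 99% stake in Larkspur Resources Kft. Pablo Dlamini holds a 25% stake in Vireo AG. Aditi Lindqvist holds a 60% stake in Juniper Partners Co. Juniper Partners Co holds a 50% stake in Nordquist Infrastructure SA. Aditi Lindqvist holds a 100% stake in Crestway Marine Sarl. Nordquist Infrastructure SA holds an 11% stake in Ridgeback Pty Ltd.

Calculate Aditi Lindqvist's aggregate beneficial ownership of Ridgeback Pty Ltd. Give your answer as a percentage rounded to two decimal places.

43.60%

Aditi reaches Ridgeback along 3 paths.
Via Crestway → Nordquist: 100% × 30% × 11% = 3.3%.
Via Juniper → Nordquist: 60% × 50% × 11% = 3.3%.
Direct stake: 37% = 37%.
Total: 3.3% + 3.3% + 37% = 43.6%.
Rounded: 43.60%.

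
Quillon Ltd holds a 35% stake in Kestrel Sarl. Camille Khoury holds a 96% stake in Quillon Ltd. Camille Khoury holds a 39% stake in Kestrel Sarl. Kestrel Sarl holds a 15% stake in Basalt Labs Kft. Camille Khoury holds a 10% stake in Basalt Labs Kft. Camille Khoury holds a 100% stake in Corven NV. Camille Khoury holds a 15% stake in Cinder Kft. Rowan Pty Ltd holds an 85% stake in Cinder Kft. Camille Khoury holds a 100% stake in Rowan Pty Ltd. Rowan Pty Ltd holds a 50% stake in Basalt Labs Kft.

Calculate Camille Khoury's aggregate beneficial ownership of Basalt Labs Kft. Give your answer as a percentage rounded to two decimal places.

Camille reaches Basalt along 4 paths.
Via Rowan: 100% × 50% = 50%.
Direct stake: 10% = 10%.
Via Quillon → Kestrel: 96% × 35% × 15% = 5.04%.
Via Kestrel: 39% × 15% = 5.85%.
Total: 50% + 10% + 5.04% + 5.85% = 70.89%.

70.89%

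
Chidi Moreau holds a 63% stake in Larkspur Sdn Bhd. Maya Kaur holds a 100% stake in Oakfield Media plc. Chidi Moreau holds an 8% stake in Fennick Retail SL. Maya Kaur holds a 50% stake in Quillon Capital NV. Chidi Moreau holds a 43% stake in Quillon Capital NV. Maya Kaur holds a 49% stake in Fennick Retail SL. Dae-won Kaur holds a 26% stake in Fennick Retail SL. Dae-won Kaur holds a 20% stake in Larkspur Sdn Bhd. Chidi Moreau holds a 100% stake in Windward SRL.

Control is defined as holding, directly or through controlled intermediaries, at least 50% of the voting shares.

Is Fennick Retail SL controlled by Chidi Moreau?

Chidi holds 63% of Larkspur, so Chidi controls Larkspur.
Chidi holds 100% of Windward, so Chidi controls Windward.
In Fennick, Chidi's side holds only 8%, not ≥ 50%.
So Chidi does not control Fennick.

No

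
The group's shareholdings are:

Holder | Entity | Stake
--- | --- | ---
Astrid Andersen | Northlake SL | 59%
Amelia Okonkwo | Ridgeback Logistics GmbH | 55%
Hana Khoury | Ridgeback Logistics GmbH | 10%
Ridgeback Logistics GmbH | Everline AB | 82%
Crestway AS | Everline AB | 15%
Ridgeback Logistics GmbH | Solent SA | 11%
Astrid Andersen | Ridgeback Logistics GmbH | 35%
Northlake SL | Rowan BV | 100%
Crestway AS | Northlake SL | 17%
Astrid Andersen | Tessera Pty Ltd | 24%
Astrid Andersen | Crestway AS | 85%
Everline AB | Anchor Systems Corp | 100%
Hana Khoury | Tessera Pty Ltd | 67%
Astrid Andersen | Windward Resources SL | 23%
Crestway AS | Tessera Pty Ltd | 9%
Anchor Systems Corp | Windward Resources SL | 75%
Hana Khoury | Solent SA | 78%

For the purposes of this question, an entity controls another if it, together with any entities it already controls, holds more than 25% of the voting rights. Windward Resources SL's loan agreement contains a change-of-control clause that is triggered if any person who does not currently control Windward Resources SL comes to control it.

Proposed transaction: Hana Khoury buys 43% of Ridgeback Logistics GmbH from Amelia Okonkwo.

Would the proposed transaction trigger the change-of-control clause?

The purchase adds only to Hana's holdings (Amelia's stake shrinks), so Hana is the only person who could newly come to control Windward.
Hana holds 78% of Solent, so Hana controls Solent.
Hana holds 67% of Tessera, so Hana controls Tessera.
Neither Hana nor any entity Hana controls holds any voting interest in Windward.
So before the transaction, Hana does not control Windward.
After the purchase, Hana's direct stake in Ridgeback rises to 10% + 43% = 53%, and Amelia's stake falls to 12%.
Hana holds 53% of Ridgeback, so Hana controls Ridgeback.
Ridgeback holds 82% of Everline, so Hana controls Everline.
Everline holds 100% of Anchor, so Hana controls Anchor.
Anchor holds 75% of Windward, so Hana controls Windward.
Hana did not control Windward before and does after, so the clause is triggered.

Yes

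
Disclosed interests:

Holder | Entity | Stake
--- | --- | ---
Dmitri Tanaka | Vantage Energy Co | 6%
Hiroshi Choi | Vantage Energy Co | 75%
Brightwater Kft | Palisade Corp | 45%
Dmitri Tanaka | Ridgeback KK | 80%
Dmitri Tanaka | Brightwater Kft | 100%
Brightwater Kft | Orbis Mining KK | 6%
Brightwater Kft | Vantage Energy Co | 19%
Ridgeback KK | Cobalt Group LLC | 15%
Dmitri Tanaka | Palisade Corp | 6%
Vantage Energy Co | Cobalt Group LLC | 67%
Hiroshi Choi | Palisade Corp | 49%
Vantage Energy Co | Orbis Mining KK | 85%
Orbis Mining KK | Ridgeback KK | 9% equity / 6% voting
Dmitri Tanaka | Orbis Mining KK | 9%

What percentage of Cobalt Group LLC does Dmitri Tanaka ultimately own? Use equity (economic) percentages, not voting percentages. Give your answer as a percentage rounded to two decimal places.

Dmitri reaches Cobalt along 7 paths.
Via Brightwater → Vantage: 100% × 19% × 67% = 12.73%.
Via Vantage: 6% × 67% = 4.02%.
Via Ridgeback: 80% × 15% = 12%.
Via Brightwater → Orbis → Ridgeback: 100% × 6% × 9% × 15% = 0.081%.
Via Orbis → Ridgeback: 9% × 9% × 15% = 0.1215%.
Via Brightwater → Vantage → Orbis → Ridgeback: 100% × 19% × 85% × 9% × 15% = 0.218025%.
Via Vantage → Orbis → Ridgeback: 6% × 85% × 9% × 15% = 0.06885%.
Total: 12.73% + 4.02% + 12% + 0.081% + 0.1215% + 0.218025% + 0.06885% = 29.239375%.
Rounded: 29.24%.

29.24%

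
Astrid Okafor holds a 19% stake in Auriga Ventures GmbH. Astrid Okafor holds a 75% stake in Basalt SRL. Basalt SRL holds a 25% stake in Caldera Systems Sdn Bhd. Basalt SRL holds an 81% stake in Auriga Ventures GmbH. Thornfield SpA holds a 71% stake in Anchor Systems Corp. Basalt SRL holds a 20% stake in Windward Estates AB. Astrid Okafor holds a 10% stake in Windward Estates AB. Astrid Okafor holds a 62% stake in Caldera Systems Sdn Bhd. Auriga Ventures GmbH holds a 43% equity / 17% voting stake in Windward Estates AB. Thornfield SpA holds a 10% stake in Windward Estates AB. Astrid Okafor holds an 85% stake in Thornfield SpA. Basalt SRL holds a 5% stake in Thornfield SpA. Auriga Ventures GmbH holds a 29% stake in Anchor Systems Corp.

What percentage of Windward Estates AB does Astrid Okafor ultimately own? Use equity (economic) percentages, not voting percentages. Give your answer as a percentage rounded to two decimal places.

68.17%

Astrid reaches Windward along 6 paths.
Via Thornfield: 85% × 10% = 8.5%.
Via Basalt → Thornfield: 75% × 5% × 10% = 0.375%.
Via Basalt: 75% × 20% = 15%.
Via Basalt → Auriga: 75% × 81% × 43% = 26.1225%.
Via Auriga: 19% × 43% = 8.17%.
Direct stake: 10% = 10%.
Total: 8.5% + 0.375% + 15% + 26.1225% + 8.17% + 10% = 68.1675%.
Rounded: 68.17%.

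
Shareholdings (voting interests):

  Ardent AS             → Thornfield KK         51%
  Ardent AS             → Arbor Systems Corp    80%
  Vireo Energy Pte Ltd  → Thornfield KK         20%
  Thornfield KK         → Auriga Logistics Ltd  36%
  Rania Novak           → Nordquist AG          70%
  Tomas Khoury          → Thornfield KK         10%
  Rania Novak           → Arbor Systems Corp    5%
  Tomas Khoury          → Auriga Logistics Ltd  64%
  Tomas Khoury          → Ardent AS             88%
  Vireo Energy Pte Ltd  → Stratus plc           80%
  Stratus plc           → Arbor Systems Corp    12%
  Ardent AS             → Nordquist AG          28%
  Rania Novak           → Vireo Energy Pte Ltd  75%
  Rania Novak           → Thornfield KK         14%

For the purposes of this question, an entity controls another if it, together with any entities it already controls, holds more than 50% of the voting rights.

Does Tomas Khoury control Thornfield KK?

Yes

Tomas holds 88% of Ardent, so Tomas controls Ardent.
Tomas and Ardent together hold 10% + 51% = 61% of Thornfield, so Tomas controls Thornfield.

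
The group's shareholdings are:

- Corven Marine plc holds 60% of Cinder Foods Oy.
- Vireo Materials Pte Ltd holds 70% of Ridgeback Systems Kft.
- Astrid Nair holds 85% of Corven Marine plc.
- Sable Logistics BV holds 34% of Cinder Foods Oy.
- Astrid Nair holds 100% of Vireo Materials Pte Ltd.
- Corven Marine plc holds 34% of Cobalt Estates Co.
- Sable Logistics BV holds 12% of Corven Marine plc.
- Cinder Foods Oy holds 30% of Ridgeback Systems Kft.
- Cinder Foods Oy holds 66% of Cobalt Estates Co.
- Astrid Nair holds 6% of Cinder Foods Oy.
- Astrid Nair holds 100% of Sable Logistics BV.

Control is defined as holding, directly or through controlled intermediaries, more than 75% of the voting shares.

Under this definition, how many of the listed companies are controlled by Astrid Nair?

6

Astrid holds 100% of Sable, so Astrid controls Sable.
Astrid and Sable together hold 85% + 12% = 97% of Corven, so Astrid controls Corven.
Corven and Astrid and Sable together hold 60% + 6% + 34% = 100% of Cinder, so Astrid controls Cinder.
Astrid holds 100% of Vireo, so Astrid controls Vireo.
Corven and Cinder together hold 34% + 66% = 100% of Cobalt, so Astrid controls Cobalt.
Vireo and Cinder together hold 70% + 30% = 100% of Ridgeback, so Astrid controls Ridgeback.
Astrid controls 6 companies.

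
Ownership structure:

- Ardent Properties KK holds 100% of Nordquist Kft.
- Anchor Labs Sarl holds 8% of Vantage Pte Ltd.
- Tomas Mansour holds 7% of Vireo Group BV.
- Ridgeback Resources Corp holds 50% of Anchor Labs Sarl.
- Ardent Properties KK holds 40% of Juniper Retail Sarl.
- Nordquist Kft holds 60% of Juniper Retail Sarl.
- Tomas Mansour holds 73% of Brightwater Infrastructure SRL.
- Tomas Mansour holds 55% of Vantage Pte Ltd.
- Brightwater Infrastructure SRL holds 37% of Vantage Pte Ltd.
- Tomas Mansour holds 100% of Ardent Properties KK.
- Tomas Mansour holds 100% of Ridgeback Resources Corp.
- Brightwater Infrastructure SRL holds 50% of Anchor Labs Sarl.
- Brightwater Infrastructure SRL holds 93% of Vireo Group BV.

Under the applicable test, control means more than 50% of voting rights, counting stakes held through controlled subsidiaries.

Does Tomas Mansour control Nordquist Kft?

Yes

Tomas holds 100% of Ardent, so Tomas controls Ardent.
Ardent holds 100% of Nordquist, so Tomas controls Nordquist.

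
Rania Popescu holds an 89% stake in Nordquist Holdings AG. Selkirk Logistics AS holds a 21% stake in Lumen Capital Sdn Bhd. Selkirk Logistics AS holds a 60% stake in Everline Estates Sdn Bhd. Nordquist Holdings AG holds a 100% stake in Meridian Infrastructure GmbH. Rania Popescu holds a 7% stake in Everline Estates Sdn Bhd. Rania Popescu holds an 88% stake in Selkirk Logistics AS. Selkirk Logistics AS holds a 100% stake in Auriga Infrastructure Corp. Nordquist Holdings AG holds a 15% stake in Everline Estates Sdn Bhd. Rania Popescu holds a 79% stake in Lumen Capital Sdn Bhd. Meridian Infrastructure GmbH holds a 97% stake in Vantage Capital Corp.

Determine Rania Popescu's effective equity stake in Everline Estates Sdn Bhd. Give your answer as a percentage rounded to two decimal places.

73.15%

Rania reaches Everline along 3 paths.
Via Selkirk: 88% × 60% = 52.8%.
Via Nordquist: 89% × 15% = 13.35%.
Direct stake: 7% = 7%.
Total: 52.8% + 13.35% + 7% = 73.15%.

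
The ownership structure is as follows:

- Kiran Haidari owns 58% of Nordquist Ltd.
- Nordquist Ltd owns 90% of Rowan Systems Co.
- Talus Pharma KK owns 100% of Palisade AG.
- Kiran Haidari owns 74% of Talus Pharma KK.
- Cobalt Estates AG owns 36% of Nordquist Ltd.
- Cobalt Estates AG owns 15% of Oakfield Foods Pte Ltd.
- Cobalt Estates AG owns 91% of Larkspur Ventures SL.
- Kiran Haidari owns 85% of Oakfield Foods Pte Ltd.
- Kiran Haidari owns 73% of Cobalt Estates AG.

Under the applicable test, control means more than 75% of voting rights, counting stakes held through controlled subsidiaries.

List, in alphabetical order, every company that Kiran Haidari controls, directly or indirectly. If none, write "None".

Kiran holds 85% of Oakfield, so Kiran controls Oakfield.
No other company's threshold is met.

Oakfield Foods Pte Ltd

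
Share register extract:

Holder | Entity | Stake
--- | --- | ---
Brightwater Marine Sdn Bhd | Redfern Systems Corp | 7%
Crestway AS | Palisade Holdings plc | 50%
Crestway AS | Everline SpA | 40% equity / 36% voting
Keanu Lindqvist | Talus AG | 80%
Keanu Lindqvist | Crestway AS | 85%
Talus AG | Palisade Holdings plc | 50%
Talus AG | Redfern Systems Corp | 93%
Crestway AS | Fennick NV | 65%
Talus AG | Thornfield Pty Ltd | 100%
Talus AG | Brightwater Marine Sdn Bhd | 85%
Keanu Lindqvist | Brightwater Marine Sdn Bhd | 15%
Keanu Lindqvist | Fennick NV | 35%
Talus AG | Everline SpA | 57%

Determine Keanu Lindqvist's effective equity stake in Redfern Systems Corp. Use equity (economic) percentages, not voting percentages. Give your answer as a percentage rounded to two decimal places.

80.21%

Keanu reaches Redfern along 3 paths.
Via Talus: 80% × 93% = 74.4%.
Via Brightwater: 15% × 7% = 1.05%.
Via Talus → Brightwater: 80% × 85% × 7% = 4.76%.
Total: 74.4% + 1.05% + 4.76% = 80.21%.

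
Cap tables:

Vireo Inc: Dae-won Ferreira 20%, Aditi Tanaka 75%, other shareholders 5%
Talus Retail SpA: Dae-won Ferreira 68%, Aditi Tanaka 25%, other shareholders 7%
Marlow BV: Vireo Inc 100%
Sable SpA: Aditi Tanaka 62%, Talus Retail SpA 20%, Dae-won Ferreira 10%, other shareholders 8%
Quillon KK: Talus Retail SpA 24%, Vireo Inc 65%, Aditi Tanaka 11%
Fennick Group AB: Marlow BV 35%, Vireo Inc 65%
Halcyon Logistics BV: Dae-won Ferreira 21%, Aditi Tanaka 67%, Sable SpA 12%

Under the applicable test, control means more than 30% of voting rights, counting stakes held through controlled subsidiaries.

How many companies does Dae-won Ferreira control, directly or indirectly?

Dae-won holds 68% of Talus, so Dae-won controls Talus.
No other company's threshold is met.
Dae-won controls 1 company.

1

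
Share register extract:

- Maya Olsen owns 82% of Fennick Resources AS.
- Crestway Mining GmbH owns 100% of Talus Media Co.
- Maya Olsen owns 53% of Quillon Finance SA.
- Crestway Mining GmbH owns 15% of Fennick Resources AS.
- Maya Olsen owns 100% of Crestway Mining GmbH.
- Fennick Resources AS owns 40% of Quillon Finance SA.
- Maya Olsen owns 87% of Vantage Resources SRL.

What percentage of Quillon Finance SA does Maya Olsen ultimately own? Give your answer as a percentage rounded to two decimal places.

91.80%

Maya reaches Quillon along 3 paths.
Direct stake: 53% = 53%.
Via Fennick: 82% × 40% = 32.8%.
Via Crestway → Fennick: 100% × 15% × 40% = 6%.
Total: 53% + 32.8% + 6% = 91.8%.
Rounded: 91.80%.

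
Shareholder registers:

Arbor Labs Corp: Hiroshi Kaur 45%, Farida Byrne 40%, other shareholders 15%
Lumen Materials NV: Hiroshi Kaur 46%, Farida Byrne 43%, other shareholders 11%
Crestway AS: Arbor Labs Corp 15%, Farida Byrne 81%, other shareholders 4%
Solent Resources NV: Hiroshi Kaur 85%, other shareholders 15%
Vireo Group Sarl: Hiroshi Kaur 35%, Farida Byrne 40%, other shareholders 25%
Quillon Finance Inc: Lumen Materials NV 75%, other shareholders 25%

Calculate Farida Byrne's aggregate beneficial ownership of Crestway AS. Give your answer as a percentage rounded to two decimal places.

87.00%

Farida reaches Crestway along 2 paths.
Via Arbor: 40% × 15% = 6%.
Direct stake: 81% = 81%.
Total: 6% + 81% = 87%.
Rounded: 87.00%.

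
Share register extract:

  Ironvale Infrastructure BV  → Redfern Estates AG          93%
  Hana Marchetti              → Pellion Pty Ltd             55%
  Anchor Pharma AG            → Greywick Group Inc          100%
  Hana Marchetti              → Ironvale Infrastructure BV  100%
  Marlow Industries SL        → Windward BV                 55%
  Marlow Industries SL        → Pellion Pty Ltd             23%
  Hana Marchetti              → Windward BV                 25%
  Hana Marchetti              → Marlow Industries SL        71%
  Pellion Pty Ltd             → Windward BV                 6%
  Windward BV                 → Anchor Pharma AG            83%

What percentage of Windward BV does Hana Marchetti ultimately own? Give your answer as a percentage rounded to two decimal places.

Hana reaches Windward along 4 paths.
Via Pellion: 55% × 6% = 3.3%.
Via Marlow → Pellion: 71% × 23% × 6% = 0.9798%.
Direct stake: 25% = 25%.
Via Marlow: 71% × 55% = 39.05%.
Total: 3.3% + 0.9798% + 25% + 39.05% = 68.3298%.
Rounded: 68.33%.

68.33%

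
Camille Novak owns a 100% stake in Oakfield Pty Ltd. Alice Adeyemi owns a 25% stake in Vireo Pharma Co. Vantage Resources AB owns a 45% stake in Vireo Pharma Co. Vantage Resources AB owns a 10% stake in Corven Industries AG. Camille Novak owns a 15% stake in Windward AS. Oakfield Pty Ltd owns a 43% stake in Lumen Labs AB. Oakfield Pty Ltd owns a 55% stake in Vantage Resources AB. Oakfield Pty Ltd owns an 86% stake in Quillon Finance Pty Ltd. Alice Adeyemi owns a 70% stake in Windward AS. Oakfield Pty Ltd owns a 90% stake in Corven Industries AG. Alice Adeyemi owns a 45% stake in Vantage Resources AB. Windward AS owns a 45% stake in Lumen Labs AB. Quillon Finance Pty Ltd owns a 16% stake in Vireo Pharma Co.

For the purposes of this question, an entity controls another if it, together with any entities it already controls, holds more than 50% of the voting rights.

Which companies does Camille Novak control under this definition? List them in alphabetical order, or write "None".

Corven Industries AG, Oakfield Pty Ltd, Quillon Finance Pty Ltd, Vantage Resources AB, Vireo Pharma Co

Camille holds 100% of Oakfield, so Camille controls Oakfield.
Oakfield holds 86% of Quillon, so Camille controls Quillon.
Oakfield holds 55% of Vantage, so Camille controls Vantage.
Quillon and Vantage together hold 16% + 45% = 61% of Vireo, so Camille controls Vireo.
Oakfield and Vantage together hold 90% + 10% = 100% of Corven, so Camille controls Corven.
No other company's threshold is met.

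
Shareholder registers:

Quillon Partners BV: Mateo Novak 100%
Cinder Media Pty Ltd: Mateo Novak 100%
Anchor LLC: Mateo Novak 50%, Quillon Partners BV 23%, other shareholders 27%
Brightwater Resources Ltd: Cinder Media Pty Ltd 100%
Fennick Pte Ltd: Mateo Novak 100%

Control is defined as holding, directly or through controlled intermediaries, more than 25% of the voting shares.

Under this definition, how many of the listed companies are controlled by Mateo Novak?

5

Mateo holds 100% of Quillon, so Mateo controls Quillon.
Mateo holds 100% of Cinder, so Mateo controls Cinder.
Mateo and Quillon together hold 50% + 23% = 73% of Anchor, so Mateo controls Anchor.
Cinder holds 100% of Brightwater, so Mateo controls Brightwater.
Mateo holds 100% of Fennick, so Mateo controls Fennick.
Mateo controls 5 companies.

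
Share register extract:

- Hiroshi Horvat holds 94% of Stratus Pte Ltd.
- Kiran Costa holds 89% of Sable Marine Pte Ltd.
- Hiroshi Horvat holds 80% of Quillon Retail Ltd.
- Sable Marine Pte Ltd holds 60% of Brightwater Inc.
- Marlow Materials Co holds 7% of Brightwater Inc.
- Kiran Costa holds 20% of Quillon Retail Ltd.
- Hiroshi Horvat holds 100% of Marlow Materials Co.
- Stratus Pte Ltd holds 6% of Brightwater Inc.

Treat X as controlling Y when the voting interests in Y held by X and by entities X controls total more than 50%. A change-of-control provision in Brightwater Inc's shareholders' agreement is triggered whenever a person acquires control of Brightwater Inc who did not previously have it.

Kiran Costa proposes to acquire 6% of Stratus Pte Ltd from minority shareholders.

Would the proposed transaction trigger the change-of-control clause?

No

The purchase changes only Kiran's holdings, so Kiran is the only person who could newly come to control Brightwater.
Kiran holds 89% of Sable, so Kiran controls Sable.
Sable holds 60% of Brightwater, so Kiran controls Brightwater.
So Kiran already controls Brightwater before the transaction.
After the purchase, Kiran holds 6% of Stratus directly.
Kiran controlled Brightwater already, so this is not a new person acquiring control; every other person's position is unchanged or reduced.
No new person acquires control, so the clause is not triggered.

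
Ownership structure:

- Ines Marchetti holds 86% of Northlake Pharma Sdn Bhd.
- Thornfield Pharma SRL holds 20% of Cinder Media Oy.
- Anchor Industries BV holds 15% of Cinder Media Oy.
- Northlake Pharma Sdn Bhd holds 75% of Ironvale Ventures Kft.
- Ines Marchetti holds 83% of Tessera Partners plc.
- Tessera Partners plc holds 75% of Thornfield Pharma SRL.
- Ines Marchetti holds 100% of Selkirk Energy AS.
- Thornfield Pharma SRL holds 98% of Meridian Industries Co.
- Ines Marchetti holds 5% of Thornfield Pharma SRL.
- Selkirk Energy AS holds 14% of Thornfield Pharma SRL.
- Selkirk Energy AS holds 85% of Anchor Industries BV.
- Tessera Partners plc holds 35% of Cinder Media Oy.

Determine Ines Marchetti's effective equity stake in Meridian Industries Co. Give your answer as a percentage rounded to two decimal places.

79.63%

Ines reaches Meridian along 3 paths.
Via Thornfield: 5% × 98% = 4.9%.
Via Selkirk → Thornfield: 100% × 14% × 98% = 13.72%.
Via Tessera → Thornfield: 83% × 75% × 98% = 61.005%.
Total: 4.9% + 13.72% + 61.005% = 79.625%.
Rounded: 79.63%.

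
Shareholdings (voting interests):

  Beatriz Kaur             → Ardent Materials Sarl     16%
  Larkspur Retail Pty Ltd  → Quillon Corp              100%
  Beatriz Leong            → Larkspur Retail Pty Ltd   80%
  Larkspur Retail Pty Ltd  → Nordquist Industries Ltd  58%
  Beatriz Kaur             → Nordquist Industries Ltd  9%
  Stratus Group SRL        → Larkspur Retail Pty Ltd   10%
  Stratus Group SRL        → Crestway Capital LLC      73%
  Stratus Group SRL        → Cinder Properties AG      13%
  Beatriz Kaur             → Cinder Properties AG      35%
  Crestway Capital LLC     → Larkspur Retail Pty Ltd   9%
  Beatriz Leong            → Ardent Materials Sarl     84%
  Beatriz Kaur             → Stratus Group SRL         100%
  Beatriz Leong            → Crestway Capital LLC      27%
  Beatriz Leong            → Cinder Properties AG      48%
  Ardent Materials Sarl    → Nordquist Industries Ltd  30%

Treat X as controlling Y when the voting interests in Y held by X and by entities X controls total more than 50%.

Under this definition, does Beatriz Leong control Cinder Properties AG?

No

Beatriz Leong holds 84% of Ardent, so Beatriz Leong controls Ardent.
Beatriz Leong holds 80% of Larkspur, so Beatriz Leong controls Larkspur.
Larkspur holds 100% of Quillon, so Beatriz Leong controls Quillon.
Larkspur and Ardent together hold 58% + 30% = 88% of Nordquist, so Beatriz Leong controls Nordquist.
In Cinder, Beatriz Leong's side holds only 48%, not > 50%.
So Beatriz Leong does not control Cinder.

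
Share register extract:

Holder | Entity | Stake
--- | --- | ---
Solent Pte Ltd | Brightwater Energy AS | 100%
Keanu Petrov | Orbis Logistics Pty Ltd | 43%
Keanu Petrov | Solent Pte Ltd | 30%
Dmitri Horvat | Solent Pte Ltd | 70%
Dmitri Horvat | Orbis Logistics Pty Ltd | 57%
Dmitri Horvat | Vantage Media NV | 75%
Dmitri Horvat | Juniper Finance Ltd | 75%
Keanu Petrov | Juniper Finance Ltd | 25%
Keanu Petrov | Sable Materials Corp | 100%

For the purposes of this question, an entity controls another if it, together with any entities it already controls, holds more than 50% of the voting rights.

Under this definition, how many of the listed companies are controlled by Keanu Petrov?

Keanu holds 100% of Sable, so Keanu controls Sable.
No other company's threshold is met.
Keanu controls 1 company.

1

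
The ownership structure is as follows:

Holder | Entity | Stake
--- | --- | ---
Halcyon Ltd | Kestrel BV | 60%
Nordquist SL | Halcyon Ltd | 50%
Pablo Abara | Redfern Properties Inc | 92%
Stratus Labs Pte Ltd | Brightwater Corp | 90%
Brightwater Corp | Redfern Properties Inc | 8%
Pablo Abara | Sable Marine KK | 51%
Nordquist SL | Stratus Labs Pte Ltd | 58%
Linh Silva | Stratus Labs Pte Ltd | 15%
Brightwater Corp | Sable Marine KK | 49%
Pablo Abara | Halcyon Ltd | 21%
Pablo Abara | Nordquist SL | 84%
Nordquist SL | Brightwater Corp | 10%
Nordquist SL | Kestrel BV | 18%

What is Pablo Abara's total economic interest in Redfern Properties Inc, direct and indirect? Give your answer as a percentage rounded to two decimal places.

Pablo reaches Redfern along 3 paths.
Direct stake: 92% = 92%.
Via Nordquist → Brightwater: 84% × 10% × 8% = 0.672%.
Via Nordquist → Stratus → Brightwater: 84% × 58% × 90% × 8% = 3.50784%.
Total: 92% + 0.672% + 3.50784% = 96.17984%.
Rounded: 96.18%.

96.18%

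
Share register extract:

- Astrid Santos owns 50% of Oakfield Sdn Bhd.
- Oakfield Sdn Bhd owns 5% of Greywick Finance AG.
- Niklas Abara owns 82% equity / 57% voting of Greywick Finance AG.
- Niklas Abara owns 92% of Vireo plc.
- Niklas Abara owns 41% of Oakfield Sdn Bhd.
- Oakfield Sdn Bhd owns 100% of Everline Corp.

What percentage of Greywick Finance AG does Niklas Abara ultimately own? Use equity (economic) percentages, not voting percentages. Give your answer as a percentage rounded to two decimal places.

Niklas reaches Greywick along 2 paths.
Via Oakfield: 41% × 5% = 2.05%.
Direct stake: 82% = 82%.
Total: 2.05% + 82% = 84.05%.

84.05%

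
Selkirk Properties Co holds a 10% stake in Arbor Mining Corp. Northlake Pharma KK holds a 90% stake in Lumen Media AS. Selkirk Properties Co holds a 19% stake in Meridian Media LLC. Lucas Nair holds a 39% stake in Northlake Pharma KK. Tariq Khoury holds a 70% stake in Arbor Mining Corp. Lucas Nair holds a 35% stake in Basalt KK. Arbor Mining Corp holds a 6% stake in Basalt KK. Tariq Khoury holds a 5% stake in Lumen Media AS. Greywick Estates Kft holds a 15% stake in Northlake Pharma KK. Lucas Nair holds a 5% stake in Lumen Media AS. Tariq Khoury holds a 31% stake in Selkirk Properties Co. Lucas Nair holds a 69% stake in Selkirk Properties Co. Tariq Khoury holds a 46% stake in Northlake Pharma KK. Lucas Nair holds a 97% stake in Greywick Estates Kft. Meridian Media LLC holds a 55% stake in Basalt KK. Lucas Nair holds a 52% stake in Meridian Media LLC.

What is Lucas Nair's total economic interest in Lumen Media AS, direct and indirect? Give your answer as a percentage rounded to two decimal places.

53.20%

Lucas reaches Lumen along 3 paths.
Via Northlake: 39% × 90% = 35.1%.
Via Greywick → Northlake: 97% × 15% × 90% = 13.095%.
Direct stake: 5% = 5%.
Total: 35.1% + 13.095% + 5% = 53.195%.
Rounded: 53.20%.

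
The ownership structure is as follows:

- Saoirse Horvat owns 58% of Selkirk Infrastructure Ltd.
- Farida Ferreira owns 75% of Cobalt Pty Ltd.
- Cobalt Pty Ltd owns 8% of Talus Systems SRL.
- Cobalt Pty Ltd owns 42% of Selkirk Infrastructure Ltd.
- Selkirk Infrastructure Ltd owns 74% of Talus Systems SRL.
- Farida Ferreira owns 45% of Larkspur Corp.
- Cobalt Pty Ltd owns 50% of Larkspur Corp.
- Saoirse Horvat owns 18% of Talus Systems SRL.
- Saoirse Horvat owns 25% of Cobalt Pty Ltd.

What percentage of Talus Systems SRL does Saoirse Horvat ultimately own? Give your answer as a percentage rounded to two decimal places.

Saoirse reaches Talus along 4 paths.
Via Selkirk: 58% × 74% = 42.92%.
Via Cobalt → Selkirk: 25% × 42% × 74% = 7.77%.
Direct stake: 18% = 18%.
Via Cobalt: 25% × 8% = 2%.
Total: 42.92% + 7.77% + 18% + 2% = 70.69%.

70.69%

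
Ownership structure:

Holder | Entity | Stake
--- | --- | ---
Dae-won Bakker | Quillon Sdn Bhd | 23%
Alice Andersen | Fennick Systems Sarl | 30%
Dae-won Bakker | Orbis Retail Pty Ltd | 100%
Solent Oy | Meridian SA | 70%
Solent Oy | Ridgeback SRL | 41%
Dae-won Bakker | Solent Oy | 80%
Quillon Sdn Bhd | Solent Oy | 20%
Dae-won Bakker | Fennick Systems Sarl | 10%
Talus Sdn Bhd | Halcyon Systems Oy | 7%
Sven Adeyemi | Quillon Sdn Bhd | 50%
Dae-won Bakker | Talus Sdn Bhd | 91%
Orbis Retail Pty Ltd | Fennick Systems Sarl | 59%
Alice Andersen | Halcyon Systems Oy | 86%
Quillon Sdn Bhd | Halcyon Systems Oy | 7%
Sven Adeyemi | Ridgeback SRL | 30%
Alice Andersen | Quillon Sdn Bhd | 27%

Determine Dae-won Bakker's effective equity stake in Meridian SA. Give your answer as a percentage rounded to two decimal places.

Dae-won reaches Meridian along 2 paths.
Via Solent: 80% × 70% = 56%.
Via Quillon → Solent: 23% × 20% × 70% = 3.22%.
Total: 56% + 3.22% = 59.22%.

59.22%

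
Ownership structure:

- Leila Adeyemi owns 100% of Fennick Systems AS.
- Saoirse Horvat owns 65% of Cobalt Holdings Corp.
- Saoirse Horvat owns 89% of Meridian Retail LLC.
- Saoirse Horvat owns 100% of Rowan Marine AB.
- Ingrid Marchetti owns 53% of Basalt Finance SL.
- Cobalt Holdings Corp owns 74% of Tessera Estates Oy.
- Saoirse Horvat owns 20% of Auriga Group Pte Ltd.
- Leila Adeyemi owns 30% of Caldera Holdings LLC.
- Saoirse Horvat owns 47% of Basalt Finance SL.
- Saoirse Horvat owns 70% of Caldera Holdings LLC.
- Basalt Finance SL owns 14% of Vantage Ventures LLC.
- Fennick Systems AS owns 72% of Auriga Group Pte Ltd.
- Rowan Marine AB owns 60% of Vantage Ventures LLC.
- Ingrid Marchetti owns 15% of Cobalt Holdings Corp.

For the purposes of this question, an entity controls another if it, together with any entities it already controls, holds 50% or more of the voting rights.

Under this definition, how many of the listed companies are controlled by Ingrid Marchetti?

1

Ingrid holds 53% of Basalt, so Ingrid controls Basalt.
No other company's threshold is met.
Ingrid controls 1 company.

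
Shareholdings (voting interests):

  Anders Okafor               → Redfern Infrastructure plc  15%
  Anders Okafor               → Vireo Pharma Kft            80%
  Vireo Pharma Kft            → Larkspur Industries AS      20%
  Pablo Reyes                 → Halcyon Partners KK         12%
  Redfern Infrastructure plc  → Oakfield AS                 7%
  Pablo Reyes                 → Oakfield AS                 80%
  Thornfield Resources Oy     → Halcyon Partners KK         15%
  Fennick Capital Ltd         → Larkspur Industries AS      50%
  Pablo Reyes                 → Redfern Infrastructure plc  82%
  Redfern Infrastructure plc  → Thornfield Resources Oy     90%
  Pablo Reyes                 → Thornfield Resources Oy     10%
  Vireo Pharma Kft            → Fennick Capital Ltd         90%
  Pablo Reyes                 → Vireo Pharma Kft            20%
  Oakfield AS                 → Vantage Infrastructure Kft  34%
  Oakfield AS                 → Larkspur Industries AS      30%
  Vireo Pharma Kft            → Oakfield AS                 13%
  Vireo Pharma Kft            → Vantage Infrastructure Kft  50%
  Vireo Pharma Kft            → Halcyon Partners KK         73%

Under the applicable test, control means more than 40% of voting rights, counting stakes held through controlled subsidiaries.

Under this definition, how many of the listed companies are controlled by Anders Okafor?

5

Anders holds 80% of Vireo, so Anders controls Vireo.
Vireo holds 73% of Halcyon, so Anders controls Halcyon.
Vireo holds 90% of Fennick, so Anders controls Fennick.
Vireo holds 50% of Vantage, so Anders controls Vantage.
Vireo and Fennick together hold 20% + 50% = 70% of Larkspur, so Anders controls Larkspur.
No other company's threshold is met.
Anders controls 5 companies.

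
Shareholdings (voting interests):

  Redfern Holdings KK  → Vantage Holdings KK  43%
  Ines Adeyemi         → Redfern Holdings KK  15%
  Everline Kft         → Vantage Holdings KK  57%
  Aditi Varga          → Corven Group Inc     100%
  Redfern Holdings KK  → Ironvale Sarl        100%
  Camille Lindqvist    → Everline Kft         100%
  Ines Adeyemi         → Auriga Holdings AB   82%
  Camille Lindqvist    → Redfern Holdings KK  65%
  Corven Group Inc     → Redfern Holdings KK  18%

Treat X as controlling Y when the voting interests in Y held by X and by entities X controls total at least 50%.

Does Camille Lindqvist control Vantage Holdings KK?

Yes

Camille holds 100% of Everline, so Camille controls Everline.
Camille holds 65% of Redfern, so Camille controls Redfern.
Redfern and Everline together hold 43% + 57% = 100% of Vantage, so Camille controls Vantage.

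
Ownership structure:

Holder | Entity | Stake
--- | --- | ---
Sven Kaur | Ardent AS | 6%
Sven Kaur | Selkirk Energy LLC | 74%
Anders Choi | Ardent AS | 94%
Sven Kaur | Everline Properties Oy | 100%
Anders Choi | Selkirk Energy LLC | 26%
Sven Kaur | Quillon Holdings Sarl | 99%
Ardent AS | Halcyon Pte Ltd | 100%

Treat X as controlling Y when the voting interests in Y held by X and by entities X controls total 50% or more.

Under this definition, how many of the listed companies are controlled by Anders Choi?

2

Anders holds 94% of Ardent, so Anders controls Ardent.
Ardent holds 100% of Halcyon, so Anders controls Halcyon.
No other company's threshold is met.
Anders controls 2 companies.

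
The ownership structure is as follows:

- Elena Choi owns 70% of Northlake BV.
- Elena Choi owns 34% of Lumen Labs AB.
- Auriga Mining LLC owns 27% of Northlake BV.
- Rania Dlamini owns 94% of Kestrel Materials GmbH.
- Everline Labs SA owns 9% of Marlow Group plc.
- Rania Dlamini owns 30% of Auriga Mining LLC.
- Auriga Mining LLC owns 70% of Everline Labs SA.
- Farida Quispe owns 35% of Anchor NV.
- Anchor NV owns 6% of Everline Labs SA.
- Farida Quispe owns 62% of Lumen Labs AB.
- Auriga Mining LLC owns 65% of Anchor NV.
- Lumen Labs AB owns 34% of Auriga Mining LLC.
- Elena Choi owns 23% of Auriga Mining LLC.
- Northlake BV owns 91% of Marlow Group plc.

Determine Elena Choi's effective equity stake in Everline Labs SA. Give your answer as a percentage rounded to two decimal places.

25.54%

Elena reaches Everline along 4 paths.
Via Lumen → Auriga → Anchor: 34% × 34% × 65% × 6% = 0.45084%.
Via Auriga → Anchor: 23% × 65% × 6% = 0.897%.
Via Lumen → Auriga: 34% × 34% × 70% = 8.092%.
Via Auriga: 23% × 70% = 16.1%.
Total: 0.45084% + 0.897% + 8.092% + 16.1% = 25.53984%.
Rounded: 25.54%.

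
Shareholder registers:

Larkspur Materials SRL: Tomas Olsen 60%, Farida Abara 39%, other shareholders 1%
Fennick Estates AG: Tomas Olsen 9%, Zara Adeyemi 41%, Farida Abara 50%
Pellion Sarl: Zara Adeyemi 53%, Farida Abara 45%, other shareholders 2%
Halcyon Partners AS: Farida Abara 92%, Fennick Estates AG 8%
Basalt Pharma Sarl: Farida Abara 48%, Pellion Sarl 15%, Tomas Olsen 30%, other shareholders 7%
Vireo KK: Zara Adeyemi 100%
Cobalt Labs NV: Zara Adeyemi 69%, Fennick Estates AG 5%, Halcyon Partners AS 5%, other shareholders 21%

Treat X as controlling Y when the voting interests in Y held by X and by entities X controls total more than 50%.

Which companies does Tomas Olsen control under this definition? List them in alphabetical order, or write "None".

Larkspur Materials SRL

Tomas holds 60% of Larkspur, so Tomas controls Larkspur.
No other company's threshold is met.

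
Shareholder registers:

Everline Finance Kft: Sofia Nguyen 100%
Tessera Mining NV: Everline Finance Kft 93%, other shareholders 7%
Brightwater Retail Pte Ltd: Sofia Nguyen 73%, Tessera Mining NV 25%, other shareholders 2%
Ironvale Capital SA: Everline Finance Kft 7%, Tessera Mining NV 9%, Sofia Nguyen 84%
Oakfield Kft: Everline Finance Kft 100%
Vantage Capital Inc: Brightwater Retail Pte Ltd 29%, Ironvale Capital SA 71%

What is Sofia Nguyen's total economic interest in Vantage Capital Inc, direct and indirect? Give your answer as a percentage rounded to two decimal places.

Sofia reaches Vantage along 5 paths.
Via Brightwater: 73% × 29% = 21.17%.
Via Everline → Tessera → Brightwater: 100% × 93% × 25% × 29% = 6.7425%.
Via Everline → Ironvale: 100% × 7% × 71% = 4.97%.
Via Everline → Tessera → Ironvale: 100% × 93% × 9% × 71% = 5.9427%.
Via Ironvale: 84% × 71% = 59.64%.
Total: 21.17% + 6.7425% + 4.97% + 5.9427% + 59.64% = 98.4652%.
Rounded: 98.47%.

98.47%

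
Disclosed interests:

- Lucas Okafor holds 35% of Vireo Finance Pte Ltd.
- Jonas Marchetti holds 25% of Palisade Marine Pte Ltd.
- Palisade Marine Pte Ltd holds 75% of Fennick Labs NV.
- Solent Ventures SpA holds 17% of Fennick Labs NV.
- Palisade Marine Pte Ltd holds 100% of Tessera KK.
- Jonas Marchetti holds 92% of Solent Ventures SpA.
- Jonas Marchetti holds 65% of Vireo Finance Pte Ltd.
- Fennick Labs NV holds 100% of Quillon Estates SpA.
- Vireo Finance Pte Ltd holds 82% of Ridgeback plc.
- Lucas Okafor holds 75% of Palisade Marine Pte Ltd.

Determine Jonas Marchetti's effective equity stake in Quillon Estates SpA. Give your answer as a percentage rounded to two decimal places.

Jonas reaches Quillon along 2 paths.
Via Palisade → Fennick: 25% × 75% × 100% = 18.75%.
Via Solent → Fennick: 92% × 17% × 100% = 15.64%.
Total: 18.75% + 15.64% = 34.39%.

34.39%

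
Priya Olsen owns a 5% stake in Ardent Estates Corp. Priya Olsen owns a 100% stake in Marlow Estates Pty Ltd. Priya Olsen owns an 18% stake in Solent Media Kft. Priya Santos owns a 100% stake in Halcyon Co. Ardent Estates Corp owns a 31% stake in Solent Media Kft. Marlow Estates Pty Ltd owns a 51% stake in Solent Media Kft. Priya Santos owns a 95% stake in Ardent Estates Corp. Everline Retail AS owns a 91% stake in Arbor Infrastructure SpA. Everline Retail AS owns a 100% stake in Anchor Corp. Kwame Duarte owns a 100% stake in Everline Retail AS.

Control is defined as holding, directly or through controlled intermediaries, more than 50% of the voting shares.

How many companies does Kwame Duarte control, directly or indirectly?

Kwame holds 100% of Everline, so Kwame controls Everline.
Everline holds 100% of Anchor, so Kwame controls Anchor.
Everline holds 91% of Arbor, so Kwame controls Arbor.
No other company's threshold is met.
Kwame controls 3 companies.

3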